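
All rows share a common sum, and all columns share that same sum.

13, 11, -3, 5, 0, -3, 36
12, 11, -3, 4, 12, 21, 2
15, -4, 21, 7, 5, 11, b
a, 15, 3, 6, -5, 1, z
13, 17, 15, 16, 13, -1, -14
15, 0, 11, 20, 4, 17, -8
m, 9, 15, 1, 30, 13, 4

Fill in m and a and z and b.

m = -13, a = 4, z = 35, b = 4

Rows 1 and 2 both sum to 59, so that's the common total.
Row 3 has 15 − 4 + 21 + 7 + 5 + 11 = 55; the blank must be 59 − 55 = 4.
Column 7 has 36 + 2 + 4 − 14 − 8 + 4 = 24; the blank must be 59 − 24 = 35.
Row 4 has 15 + 3 + 6 − 5 + 1 + 35 = 55; the blank must be 59 − 55 = 4.
Row 7 has 9 + 15 + 1 + 30 + 13 + 4 = 72; the blank must be 59 − 72 = -13.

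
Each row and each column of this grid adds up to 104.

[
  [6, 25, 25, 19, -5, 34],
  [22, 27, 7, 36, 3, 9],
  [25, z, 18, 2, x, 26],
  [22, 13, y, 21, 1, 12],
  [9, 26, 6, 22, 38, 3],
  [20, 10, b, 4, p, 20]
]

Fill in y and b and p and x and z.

The known cells in column 2 total 101, leaving 104 − 101 = 3 for the blank.
The known cells in row 3 total 74, leaving 104 − 74 = 30 for the blank.
The known cells in column 5 total 67, leaving 104 − 67 = 37 for the blank.
The known cells in row 4 total 69, leaving 104 − 69 = 35 for the blank.
The known cells in row 6 total 91, leaving 104 − 91 = 13 for the blank.

y = 35, b = 13, p = 37, x = 30, z = 3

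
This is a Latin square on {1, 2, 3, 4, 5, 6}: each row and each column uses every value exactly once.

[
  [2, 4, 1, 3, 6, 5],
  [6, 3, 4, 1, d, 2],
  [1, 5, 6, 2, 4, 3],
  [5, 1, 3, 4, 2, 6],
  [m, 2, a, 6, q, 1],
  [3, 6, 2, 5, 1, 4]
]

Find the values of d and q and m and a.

At (row 5, col 3): column 3 already has {1, 2, 3, 4, 6}, so the value is 5.
At (row 5, col 1): column 1 already has {1, 2, 3, 5, 6}, so the value is 4.
Cell (5,5): row 5 already has {1, 2, 4, 5, 6} → 3.
At (row 2, col 5): row 2 already has {1, 2, 3, 4, 6}, so the value is 5.

d = 5, q = 3, m = 4, a = 5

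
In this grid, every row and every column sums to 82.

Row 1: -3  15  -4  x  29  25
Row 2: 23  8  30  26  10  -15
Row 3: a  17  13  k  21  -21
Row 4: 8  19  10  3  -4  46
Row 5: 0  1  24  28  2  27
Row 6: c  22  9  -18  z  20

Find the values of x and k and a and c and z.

x = 20, k = 23, a = 29, c = 25, z = 24

Column 5: 29 + 10 + 21 − 4 + 2 = 58, so its missing entry is 82 − 58 = 24.
Row 1: -3 + 15 − 4 + 29 + 25 = 62, so its missing entry is 82 − 62 = 20.
Column 4: 20 + 26 + 3 + 28 − 18 = 59, so its missing entry is 82 − 59 = 23.
Row 3: 17 + 13 + 23 + 21 − 21 = 53, so its missing entry is 82 − 53 = 29.
Row 6: 22 + 9 − 18 + 24 + 20 = 57, so its missing entry is 82 − 57 = 25.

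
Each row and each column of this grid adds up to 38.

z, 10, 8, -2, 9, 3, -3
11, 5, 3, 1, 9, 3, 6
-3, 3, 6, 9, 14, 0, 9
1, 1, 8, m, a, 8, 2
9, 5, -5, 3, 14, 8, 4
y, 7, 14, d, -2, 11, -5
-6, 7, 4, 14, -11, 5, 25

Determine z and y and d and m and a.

The known cells in column 5 total 33, leaving 38 − 33 = 5 for the blank.
The known cells in row 1 total 25, leaving 38 − 25 = 13 for the blank.
The known cells in row 4 total 25, leaving 38 − 25 = 13 for the blank.
The known cells in column 1 total 25, leaving 38 − 25 = 13 for the blank.
The known cells in row 6 total 38, leaving 38 − 38 = 0 for the blank.

z = 13, y = 13, d = 0, m = 13, a = 5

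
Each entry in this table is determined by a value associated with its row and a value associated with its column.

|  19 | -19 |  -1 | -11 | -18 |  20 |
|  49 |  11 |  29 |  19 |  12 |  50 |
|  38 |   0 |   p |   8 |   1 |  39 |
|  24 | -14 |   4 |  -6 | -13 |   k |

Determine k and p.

The difference between any two rows is the same in every column — this is an addition table with the headers hidden.
Row 4 minus row 1 is -13 − (-18) = 5, so its entry in column 6 is 20 + 5 = 25.
Row 3 minus row 1 is 1 − (-18) = 19, so its entry in column 3 is -1 + 19 = 18.

k = 25, p = 18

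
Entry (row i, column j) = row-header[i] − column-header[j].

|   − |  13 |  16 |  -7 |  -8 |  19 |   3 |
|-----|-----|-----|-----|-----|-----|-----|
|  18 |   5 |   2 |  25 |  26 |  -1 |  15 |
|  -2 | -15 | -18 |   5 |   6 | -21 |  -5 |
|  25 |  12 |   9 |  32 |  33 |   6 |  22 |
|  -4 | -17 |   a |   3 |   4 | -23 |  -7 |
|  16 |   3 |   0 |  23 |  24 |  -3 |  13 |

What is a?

-20

-4 − 16 = -20.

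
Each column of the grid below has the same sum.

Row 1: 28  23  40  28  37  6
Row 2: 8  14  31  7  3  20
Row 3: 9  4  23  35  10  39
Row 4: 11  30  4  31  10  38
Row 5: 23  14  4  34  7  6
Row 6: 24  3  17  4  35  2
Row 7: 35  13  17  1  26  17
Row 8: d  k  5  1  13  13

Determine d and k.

d = 3, k = 40

Column 3 sums to 141 and so does column 4; that's the common total.
In column 1 the known cells total 138, leaving 141 − 138 = 3.
In column 2 the known cells total 101, leaving 141 − 101 = 40.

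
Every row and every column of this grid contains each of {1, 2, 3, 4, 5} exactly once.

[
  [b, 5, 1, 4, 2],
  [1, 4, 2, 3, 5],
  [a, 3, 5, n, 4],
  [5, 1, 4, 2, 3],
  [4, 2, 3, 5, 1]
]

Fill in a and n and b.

a = 2, n = 1, b = 3

At (row 3, col 4): column 4 already has {2, 3, 4, 5}, so the value is 1.
Cell (3,1): row 3 already has {1, 3, 4, 5} → 2.
At (row 1, col 1): row 1 already has {1, 2, 4, 5}, so the value is 3.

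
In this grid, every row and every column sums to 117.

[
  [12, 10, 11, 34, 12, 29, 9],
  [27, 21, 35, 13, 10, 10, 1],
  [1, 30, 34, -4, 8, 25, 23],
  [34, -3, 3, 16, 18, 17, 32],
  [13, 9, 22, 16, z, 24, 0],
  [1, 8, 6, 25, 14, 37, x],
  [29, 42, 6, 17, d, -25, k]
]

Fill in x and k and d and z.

Row 6 has 1 + 8 + 6 + 25 + 14 + 37 = 91; the blank must be 117 − 91 = 26.
Column 7 has 9 + 1 + 23 + 32 + 0 + 26 = 91; the blank must be 117 − 91 = 26.
Row 7 has 29 + 42 + 6 + 17 − 25 + 26 = 95; the blank must be 117 − 95 = 22.
Row 5 has 13 + 9 + 22 + 16 + 24 + 0 = 84; the blank must be 117 − 84 = 33.

x = 26, k = 26, d = 22, z = 33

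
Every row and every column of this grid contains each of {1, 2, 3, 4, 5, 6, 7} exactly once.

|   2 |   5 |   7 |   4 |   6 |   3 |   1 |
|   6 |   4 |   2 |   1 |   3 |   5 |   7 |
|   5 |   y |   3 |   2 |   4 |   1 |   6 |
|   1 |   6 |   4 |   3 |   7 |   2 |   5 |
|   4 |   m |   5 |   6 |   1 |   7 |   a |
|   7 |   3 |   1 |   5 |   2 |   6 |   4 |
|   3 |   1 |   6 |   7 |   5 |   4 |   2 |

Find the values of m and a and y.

At (row 5, col 7): column 7 already has {1, 2, 4, 5, 6, 7}, so the value is 3.
Cell (5,2): row 5 already has {1, 3, 4, 5, 6, 7} → 2.
At (row 3, col 2): row 3 already has {1, 2, 3, 4, 5, 6}, so the value is 7.

m = 2, a = 3, y = 7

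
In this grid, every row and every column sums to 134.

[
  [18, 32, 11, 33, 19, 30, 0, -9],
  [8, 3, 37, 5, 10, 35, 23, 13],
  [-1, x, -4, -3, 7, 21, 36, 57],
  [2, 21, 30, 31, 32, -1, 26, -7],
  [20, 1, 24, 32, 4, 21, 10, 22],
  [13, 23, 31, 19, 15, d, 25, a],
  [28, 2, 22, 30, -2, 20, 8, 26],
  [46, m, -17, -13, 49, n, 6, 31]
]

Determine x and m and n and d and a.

Row 3 has -1 − 4 − 3 + 7 + 21 + 36 + 57 = 113; the blank must be 134 − 113 = 21.
Column 2 has 32 + 3 + 21 + 21 + 1 + 23 + 2 = 103; the blank must be 134 − 103 = 31.
Column 8 has -9 + 13 + 57 − 7 + 22 + 26 + 31 = 133; the blank must be 134 − 133 = 1.
Row 6 has 13 + 23 + 31 + 19 + 15 + 25 + 1 = 127; the blank must be 134 − 127 = 7.
Row 8 has 46 + 31 − 17 − 13 + 49 + 6 + 31 = 133; the blank must be 134 − 133 = 1.

x = 21, m = 31, n = 1, d = 7, a = 1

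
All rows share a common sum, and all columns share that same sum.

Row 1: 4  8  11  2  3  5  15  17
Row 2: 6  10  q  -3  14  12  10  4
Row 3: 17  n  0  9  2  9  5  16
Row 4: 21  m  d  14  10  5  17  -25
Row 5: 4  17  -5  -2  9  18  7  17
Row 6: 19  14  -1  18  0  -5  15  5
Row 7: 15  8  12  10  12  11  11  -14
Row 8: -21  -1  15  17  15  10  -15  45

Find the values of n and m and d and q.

n = 7, m = 2, d = 21, q = 12

Rows 1 and 5 both sum to 65, so that's the common total.
Row 2 has 6 + 10 − 3 + 14 + 12 + 10 + 4 = 53; the blank must be 65 − 53 = 12.
Column 3 has 11 + 12 + 0 − 5 − 1 + 12 + 15 = 44; the blank must be 65 − 44 = 21.
Row 4 has 21 + 21 + 14 + 10 + 5 + 17 − 25 = 63; the blank must be 65 − 63 = 2.
Row 3 has 17 + 0 + 9 + 2 + 9 + 5 + 16 = 58; the blank must be 65 − 58 = 7.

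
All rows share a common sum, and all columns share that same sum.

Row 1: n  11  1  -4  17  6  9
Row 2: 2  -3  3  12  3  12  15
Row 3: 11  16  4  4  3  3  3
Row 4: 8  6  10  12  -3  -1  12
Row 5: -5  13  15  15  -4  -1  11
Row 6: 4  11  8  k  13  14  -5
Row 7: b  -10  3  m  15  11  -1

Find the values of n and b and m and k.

Rows 2 and 3 both sum to 44, so that's the common total.
Row 6 has 4 + 11 + 8 + 13 + 14 − 5 = 45; the blank must be 44 − 45 = -1.
Column 4 has -4 + 12 + 4 + 12 + 15 − 1 = 38; the blank must be 44 − 38 = 6.
Row 7 has -10 + 3 + 6 + 15 + 11 − 1 = 24; the blank must be 44 − 24 = 20.
Row 1 has 11 + 1 − 4 + 17 + 6 + 9 = 40; the blank must be 44 − 40 = 4.

n = 4, b = 20, m = 6, k = -1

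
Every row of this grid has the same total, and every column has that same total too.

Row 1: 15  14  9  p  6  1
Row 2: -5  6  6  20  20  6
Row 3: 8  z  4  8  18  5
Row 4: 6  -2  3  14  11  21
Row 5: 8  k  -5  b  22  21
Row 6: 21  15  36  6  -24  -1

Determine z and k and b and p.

z = 10, k = 10, b = -3, p = 8

Rows 2 and 4 both sum to 53, so that's the common total.
Row 1 has 15 + 14 + 9 + 6 + 1 = 45; the blank must be 53 − 45 = 8.
Row 3 has 8 + 4 + 8 + 18 + 5 = 43; the blank must be 53 − 43 = 10.
Column 2 has 14 + 6 + 10 − 2 + 15 = 43; the blank must be 53 − 43 = 10.
Row 5 has 8 + 10 − 5 + 22 + 21 = 56; the blank must be 53 − 56 = -3.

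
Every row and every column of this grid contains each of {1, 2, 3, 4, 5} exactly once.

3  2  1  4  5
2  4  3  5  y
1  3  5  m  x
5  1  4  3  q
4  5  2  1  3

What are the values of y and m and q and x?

y = 1, m = 2, q = 2, x = 4

Cell (3,4): column 4 already has {1, 3, 4, 5} → 2.
For row 3, column 5: row 3 already has {1, 2, 3, 5}; that leaves 4.
At (row 4, col 5): row 4 already has {1, 3, 4, 5}, so the value is 2.
Cell (2,5): row 2 already has {2, 3, 4, 5} → 1.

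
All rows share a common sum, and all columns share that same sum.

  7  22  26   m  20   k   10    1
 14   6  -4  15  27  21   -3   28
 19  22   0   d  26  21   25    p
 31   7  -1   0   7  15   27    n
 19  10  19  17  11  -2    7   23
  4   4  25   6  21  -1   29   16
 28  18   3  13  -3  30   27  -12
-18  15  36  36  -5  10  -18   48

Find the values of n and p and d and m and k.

n = 18, p = -18, d = 9, m = 8, k = 10

Rows 2 and 5 both sum to 104, so that's the common total.
Row 4 has 31 + 7 − 1 + 0 + 7 + 15 + 27 = 86; the blank must be 104 − 86 = 18.
Column 8 has 1 + 28 + 18 + 23 + 16 − 12 + 48 = 122; the blank must be 104 − 122 = -18.
Row 3 has 19 + 22 + 0 + 26 + 21 + 25 − 18 = 95; the blank must be 104 − 95 = 9.
Column 4 has 15 + 9 + 0 + 17 + 6 + 13 + 36 = 96; the blank must be 104 − 96 = 8.
Row 1 has 7 + 22 + 26 + 8 + 20 + 10 + 1 = 94; the blank must be 104 − 94 = 10.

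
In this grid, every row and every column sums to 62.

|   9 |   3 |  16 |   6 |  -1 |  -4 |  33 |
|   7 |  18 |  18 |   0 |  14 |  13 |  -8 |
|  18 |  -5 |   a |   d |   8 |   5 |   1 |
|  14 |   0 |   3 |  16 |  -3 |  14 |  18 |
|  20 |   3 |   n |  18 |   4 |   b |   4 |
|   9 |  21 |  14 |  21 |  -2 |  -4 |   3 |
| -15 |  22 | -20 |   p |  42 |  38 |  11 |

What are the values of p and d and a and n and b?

The known cells in column 6 total 62, leaving 62 − 62 = 0 for the blank.
The known cells in row 5 total 49, leaving 62 − 49 = 13 for the blank.
The known cells in column 3 total 44, leaving 62 − 44 = 18 for the blank.
The known cells in row 3 total 45, leaving 62 − 45 = 17 for the blank.
The known cells in row 7 total 78, leaving 62 − 78 = -16 for the blank.

p = -16, d = 17, a = 18, n = 13, b = 0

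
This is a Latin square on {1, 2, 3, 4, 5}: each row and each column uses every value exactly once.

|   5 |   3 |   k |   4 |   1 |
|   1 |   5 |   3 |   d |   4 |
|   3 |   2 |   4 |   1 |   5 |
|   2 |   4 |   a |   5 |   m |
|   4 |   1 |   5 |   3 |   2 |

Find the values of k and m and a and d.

Cell (1,3): row 1 already has {1, 3, 4, 5} → 2.
For row 2, column 4: row 2 already has {1, 3, 4, 5}; that leaves 2.
At (row 4, col 5): column 5 already has {1, 2, 4, 5}, so the value is 3.
For row 4, column 3: row 4 already has {2, 3, 4, 5}; that leaves 1.

k = 2, m = 3, a = 1, d = 2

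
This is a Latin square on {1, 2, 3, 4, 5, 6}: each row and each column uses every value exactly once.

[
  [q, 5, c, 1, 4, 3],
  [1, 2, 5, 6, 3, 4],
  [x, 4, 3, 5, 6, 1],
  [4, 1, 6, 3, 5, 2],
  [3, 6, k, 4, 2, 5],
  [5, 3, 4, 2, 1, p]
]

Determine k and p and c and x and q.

k = 1, p = 6, c = 2, x = 2, q = 6

Cell (6,6): row 6 already has {1, 2, 3, 4, 5} → 6.
For row 3, column 1: row 3 already has {1, 3, 4, 5, 6}; that leaves 2.
Cell (1,1): column 1 already has {1, 2, 3, 4, 5} → 6.
Cell (5,3): row 5 already has {2, 3, 4, 5, 6} → 1.
Cell (1,3): row 1 already has {1, 3, 4, 5, 6} → 2.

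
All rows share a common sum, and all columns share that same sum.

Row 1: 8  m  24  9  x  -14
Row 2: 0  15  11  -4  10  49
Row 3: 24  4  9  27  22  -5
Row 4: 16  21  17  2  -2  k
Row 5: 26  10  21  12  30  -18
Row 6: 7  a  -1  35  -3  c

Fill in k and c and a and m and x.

k = 27, c = 42, a = 1, m = 30, x = 24

Rows 2 and 3 both sum to 81, so that's the common total.
Column 5: 10 + 22 − 2 + 30 − 3 = 57, so its missing entry is 81 − 57 = 24.
Row 1: 8 + 24 + 9 + 24 − 14 = 51, so its missing entry is 81 − 51 = 30.
Column 2: 30 + 15 + 4 + 21 + 10 = 80, so its missing entry is 81 − 80 = 1.
Row 6: 7 + 1 − 1 + 35 − 3 = 39, so its missing entry is 81 − 39 = 42.
Row 4: 16 + 21 + 17 + 2 − 2 = 54, so its missing entry is 81 − 54 = 27.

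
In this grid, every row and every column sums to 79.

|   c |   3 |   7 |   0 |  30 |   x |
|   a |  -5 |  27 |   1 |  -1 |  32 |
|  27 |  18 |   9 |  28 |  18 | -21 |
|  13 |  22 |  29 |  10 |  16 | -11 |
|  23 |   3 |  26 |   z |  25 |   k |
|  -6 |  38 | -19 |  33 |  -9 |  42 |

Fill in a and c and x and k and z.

Column 4 has 0 + 1 + 28 + 10 + 33 = 72; the blank must be 79 − 72 = 7.
Row 5 has 23 + 3 + 26 + 7 + 25 = 84; the blank must be 79 − 84 = -5.
Column 6 has 32 − 21 − 11 − 5 + 42 = 37; the blank must be 79 − 37 = 42.
Row 1 has 3 + 7 + 0 + 30 + 42 = 82; the blank must be 79 − 82 = -3.
Row 2 has -5 + 27 + 1 − 1 + 32 = 54; the blank must be 79 − 54 = 25.

a = 25, c = -3, x = 42, k = -5, z = 7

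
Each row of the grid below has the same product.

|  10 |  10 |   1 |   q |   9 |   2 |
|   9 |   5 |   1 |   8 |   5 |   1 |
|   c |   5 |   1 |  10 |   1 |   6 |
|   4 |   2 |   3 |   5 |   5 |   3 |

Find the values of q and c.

q = 1, c = 6

Rows 2 and 4 each multiply to 1800, so every row has product 1800.
Row 1: 10×10×1×9×2 = 1800, so the missing entry is 1800 ÷ 1800 = 1.
Row 3: 5×1×10×1×6 = 300, so the missing entry is 1800 ÷ 300 = 6.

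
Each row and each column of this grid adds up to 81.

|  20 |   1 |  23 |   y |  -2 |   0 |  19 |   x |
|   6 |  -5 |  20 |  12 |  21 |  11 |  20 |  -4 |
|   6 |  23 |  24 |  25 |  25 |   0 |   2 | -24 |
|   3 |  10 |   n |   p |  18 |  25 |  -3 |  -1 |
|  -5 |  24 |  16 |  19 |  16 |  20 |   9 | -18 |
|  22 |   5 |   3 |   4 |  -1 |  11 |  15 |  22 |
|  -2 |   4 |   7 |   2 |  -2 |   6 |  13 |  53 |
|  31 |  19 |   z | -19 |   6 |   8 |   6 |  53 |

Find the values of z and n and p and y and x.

z = -23, n = 11, p = 18, y = 20, x = 0

The known cells in column 8 total 81, leaving 81 − 81 = 0 for the blank.
The known cells in row 1 total 61, leaving 81 − 61 = 20 for the blank.
The known cells in column 4 total 63, leaving 81 − 63 = 18 for the blank.
The known cells in row 8 total 104, leaving 81 − 104 = -23 for the blank.
The known cells in row 4 total 70, leaving 81 − 70 = 11 for the blank.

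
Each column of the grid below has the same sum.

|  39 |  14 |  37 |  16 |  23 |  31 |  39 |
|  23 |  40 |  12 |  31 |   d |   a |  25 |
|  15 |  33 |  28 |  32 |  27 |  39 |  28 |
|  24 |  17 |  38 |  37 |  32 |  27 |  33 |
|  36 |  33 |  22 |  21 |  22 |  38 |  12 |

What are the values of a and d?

a = 2, d = 33

Column 2 sums to 137 and so does column 7; that's the common total.
In column 6 the known cells total 135, leaving 137 − 135 = 2.
In column 5 the known cells total 104, leaving 137 − 104 = 33.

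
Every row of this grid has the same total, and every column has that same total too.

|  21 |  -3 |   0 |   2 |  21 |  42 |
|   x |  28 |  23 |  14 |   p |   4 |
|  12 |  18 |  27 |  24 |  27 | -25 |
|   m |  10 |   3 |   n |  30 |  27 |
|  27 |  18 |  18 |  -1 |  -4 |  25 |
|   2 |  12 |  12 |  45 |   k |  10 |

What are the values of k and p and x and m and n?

k = 2, p = 7, x = 7, m = 14, n = -1

Rows 1 and 3 both sum to 83, so that's the common total.
Row 6 has 2 + 12 + 12 + 45 + 10 = 81; the blank must be 83 − 81 = 2.
Column 5 has 21 + 27 + 30 − 4 + 2 = 76; the blank must be 83 − 76 = 7.
Column 4 has 2 + 14 + 24 − 1 + 45 = 84; the blank must be 83 − 84 = -1.
Row 4 has 10 + 3 − 1 + 30 + 27 = 69; the blank must be 83 − 69 = 14.
Row 2 has 28 + 23 + 14 + 7 + 4 = 76; the blank must be 83 − 76 = 7.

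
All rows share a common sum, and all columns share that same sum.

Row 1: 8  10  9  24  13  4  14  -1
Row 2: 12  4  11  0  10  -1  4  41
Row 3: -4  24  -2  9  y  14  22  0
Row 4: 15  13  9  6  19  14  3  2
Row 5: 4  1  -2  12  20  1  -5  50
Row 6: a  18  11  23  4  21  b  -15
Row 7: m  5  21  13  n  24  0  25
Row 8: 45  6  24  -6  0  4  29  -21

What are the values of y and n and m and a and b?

Rows 1 and 2 both sum to 81, so that's the common total.
Row 3 has -4 + 24 − 2 + 9 + 14 + 22 + 0 = 63; the blank must be 81 − 63 = 18.
Column 5 has 13 + 10 + 18 + 19 + 20 + 4 + 0 = 84; the blank must be 81 − 84 = -3.
Column 7 has 14 + 4 + 22 + 3 − 5 + 0 + 29 = 67; the blank must be 81 − 67 = 14.
Row 6 has 18 + 11 + 23 + 4 + 21 + 14 − 15 = 76; the blank must be 81 − 76 = 5.
Row 7 has 5 + 21 + 13 − 3 + 24 + 0 + 25 = 85; the blank must be 81 − 85 = -4.

y = 18, n = -3, m = -4, a = 5, b = 14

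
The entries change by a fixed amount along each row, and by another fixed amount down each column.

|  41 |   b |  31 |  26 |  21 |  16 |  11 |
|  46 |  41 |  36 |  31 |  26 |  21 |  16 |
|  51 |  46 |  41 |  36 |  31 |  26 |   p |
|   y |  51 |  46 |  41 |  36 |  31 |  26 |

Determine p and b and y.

Along each row the entries change by -5 per step; down each column they change by 5.
Row 3: from 51 at column 1, stepping by -5 to column 7 gives 21.
Row 1: from 41 at column 1, stepping by -5 to column 2 gives 36.
Row 4: from 51 at column 2, stepping by -5 to column 1 gives 56.

p = 21, b = 36, y = 56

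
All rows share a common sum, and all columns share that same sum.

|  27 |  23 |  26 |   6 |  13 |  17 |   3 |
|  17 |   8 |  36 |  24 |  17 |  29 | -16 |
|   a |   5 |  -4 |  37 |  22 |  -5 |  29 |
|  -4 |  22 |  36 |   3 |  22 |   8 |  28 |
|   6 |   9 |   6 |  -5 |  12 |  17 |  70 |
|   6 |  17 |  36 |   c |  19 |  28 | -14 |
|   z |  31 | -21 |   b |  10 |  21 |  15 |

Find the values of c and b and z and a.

Rows 1 and 2 both sum to 115, so that's the common total.
Row 6: 6 + 17 + 36 + 19 + 28 − 14 = 92, so its missing entry is 115 − 92 = 23.
Column 4: 6 + 24 + 37 + 3 − 5 + 23 = 88, so its missing entry is 115 − 88 = 27.
Row 3: 5 − 4 + 37 + 22 − 5 + 29 = 84, so its missing entry is 115 − 84 = 31.
Row 7: 31 − 21 + 27 + 10 + 21 + 15 = 83, so its missing entry is 115 − 83 = 32.

c = 23, b = 27, z = 32, a = 31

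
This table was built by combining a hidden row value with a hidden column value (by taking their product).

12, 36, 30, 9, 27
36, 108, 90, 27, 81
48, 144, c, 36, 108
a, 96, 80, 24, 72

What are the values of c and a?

c = 120, a = 32

Each row is a constant multiple of every other row — this is a multiplication table with the headers hidden.
Row 3 is 144/36 = 4/1 times row 1, so its entry in column 3 is 30 × 4/1 = 120.
Row 4 is 96/36 = 8/3 times row 1, so its entry in column 1 is 12 × 8/3 = 32.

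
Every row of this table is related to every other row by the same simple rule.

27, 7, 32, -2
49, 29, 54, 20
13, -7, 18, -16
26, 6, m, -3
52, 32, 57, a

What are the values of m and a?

The difference between any two rows is the same in every column — this is an addition table with the headers hidden.
Row 4 minus row 1 is 26 − 27 = -1, so its entry in column 3 is 32 + (-1) = 31.
Row 5 minus row 1 is 52 − 27 = 25, so its entry in column 4 is -2 + 25 = 23.

m = 31, a = 23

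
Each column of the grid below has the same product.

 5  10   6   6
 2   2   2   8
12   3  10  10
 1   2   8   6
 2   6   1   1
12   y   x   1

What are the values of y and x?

Columns 1 and 4 each multiply to 2880, so every column has product 2880.
Column 2: 10×2×3×2×6 = 720, so the missing entry is 2880 ÷ 720 = 4.
Column 3: 6×2×10×8×1 = 960, so the missing entry is 2880 ÷ 960 = 3.

y = 4, x = 3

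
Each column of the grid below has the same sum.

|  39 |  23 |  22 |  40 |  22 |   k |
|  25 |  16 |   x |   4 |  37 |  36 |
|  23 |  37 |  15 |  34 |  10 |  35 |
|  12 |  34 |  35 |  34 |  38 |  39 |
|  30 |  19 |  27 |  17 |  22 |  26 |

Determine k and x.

Column 2 sums to 129 and so does column 5; that's the common total.
In column 6 the known cells total 136, leaving 129 − 136 = -7.
In column 3 the known cells total 99, leaving 129 − 99 = 30.

k = -7, x = 30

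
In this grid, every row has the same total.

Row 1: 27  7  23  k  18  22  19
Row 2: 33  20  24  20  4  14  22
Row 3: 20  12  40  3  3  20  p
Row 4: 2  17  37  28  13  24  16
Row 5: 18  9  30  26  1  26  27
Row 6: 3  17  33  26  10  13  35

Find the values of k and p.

Row 2 sums to 137 and so does row 5; that's the common total.
In row 1 the known cells total 116, leaving 137 − 116 = 21.
In row 3 the known cells total 98, leaving 137 − 98 = 39.

k = 21, p = 39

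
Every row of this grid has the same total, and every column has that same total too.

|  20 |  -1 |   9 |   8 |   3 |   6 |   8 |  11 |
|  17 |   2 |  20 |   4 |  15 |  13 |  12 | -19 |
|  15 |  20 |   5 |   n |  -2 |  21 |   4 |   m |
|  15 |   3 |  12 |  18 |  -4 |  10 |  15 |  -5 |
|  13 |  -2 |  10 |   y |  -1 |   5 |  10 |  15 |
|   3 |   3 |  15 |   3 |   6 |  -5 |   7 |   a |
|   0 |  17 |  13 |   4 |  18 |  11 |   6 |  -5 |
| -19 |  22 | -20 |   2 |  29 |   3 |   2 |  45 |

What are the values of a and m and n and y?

Rows 1 and 2 both sum to 64, so that's the common total.
Row 6: 3 + 3 + 15 + 3 + 6 − 5 + 7 = 32, so its missing entry is 64 − 32 = 32.
Column 8: 11 − 19 − 5 + 15 + 32 − 5 + 45 = 74, so its missing entry is 64 − 74 = -10.
Row 3: 15 + 20 + 5 − 2 + 21 + 4 − 10 = 53, so its missing entry is 64 − 53 = 11.
Row 5: 13 − 2 + 10 − 1 + 5 + 10 + 15 = 50, so its missing entry is 64 − 50 = 14.

a = 32, m = -10, n = 11, y = 14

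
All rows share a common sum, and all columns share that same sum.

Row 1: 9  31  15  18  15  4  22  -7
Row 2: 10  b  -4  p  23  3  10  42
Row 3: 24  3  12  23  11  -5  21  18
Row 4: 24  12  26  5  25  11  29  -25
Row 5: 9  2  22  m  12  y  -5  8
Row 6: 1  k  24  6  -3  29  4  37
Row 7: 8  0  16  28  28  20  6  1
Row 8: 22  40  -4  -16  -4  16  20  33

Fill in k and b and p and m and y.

k = 9, b = 10, p = 13, m = 30, y = 29

Rows 1 and 3 both sum to 107, so that's the common total.
Row 6 has 1 + 24 + 6 − 3 + 29 + 4 + 37 = 98; the blank must be 107 − 98 = 9.
Column 2 has 31 + 3 + 12 + 2 + 9 + 0 + 40 = 97; the blank must be 107 − 97 = 10.
Column 6 has 4 + 3 − 5 + 11 + 29 + 20 + 16 = 78; the blank must be 107 − 78 = 29.
Row 5 has 9 + 2 + 22 + 12 + 29 − 5 + 8 = 77; the blank must be 107 − 77 = 30.
Row 2 has 10 + 10 − 4 + 23 + 3 + 10 + 42 = 94; the blank must be 107 − 94 = 13.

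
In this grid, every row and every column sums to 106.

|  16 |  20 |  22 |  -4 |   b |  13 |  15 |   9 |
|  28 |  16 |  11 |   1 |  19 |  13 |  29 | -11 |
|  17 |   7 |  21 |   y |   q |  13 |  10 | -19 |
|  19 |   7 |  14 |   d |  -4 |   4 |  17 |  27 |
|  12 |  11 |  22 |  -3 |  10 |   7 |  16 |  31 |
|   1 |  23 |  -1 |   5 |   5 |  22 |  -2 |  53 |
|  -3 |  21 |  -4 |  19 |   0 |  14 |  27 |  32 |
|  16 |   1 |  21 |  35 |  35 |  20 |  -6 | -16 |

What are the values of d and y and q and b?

Row 4: 19 + 7 + 14 − 4 + 4 + 17 + 27 = 84, so its missing entry is 106 − 84 = 22.
Column 4: -4 + 1 + 22 − 3 + 5 + 19 + 35 = 75, so its missing entry is 106 − 75 = 31.
Row 3: 17 + 7 + 21 + 31 + 13 + 10 − 19 = 80, so its missing entry is 106 − 80 = 26.
Row 1: 16 + 20 + 22 − 4 + 13 + 15 + 9 = 91, so its missing entry is 106 − 91 = 15.

d = 22, y = 31, q = 26, b = 15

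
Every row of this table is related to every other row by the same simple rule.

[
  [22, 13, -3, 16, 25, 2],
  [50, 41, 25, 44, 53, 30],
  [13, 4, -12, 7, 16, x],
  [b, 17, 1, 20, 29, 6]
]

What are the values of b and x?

The difference between any two rows is the same in every column — this is an addition table with the headers hidden.
Row 4 minus row 1 is 17 − 13 = 4, so its entry in column 1 is 22 + 4 = 26.
Row 3 minus row 1 is 4 − 13 = -9, so its entry in column 6 is 2 + (-9) = -7.

b = 26, x = -7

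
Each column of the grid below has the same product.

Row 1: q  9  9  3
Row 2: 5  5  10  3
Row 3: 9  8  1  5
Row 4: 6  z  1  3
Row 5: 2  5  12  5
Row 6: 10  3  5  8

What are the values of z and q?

z = 1, q = 1

Columns 3 and 4 each multiply to 5400, so every column has product 5400.
Column 2: 9×5×8×5×3 = 5400, so the missing entry is 5400 ÷ 5400 = 1.
Column 1: 5×9×6×2×10 = 5400, so the missing entry is 5400 ÷ 5400 = 1.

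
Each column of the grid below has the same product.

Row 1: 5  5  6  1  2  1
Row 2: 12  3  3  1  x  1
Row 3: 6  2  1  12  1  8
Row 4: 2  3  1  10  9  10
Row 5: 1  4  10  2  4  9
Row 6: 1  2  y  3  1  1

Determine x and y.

x = 10, y = 4

Columns 1 and 2 each multiply to 720, so every column has product 720.
Column 5: 2×1×9×4×1 = 72, so the missing entry is 720 ÷ 72 = 10.
Column 3: 6×3×1×1×10 = 180, so the missing entry is 720 ÷ 180 = 4.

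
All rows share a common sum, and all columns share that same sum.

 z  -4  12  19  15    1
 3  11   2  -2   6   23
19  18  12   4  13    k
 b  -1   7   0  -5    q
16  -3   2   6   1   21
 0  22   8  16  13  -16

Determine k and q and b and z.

Rows 2 and 5 both sum to 43, so that's the common total.
Row 1: -4 + 12 + 19 + 15 + 1 = 43, so its missing entry is 43 − 43 = 0.
Row 3: 19 + 18 + 12 + 4 + 13 = 66, so its missing entry is 43 − 66 = -23.
Column 6: 1 + 23 − 23 + 21 − 16 = 6, so its missing entry is 43 − 6 = 37.
Row 4: -1 + 7 + 0 − 5 + 37 = 38, so its missing entry is 43 − 38 = 5.

k = -23, q = 37, b = 5, z = 0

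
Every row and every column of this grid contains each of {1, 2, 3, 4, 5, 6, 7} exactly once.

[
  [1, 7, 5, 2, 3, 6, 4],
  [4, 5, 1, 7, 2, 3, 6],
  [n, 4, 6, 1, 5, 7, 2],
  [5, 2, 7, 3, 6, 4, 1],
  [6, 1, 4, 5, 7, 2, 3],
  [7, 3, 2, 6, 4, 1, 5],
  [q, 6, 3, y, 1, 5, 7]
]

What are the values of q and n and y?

q = 2, n = 3, y = 4

At (row 7, col 4): column 4 already has {1, 2, 3, 5, 6, 7}, so the value is 4.
For row 3, column 1: row 3 already has {1, 2, 4, 5, 6, 7}; that leaves 3.
Cell (7,1): row 7 already has {1, 3, 4, 5, 6, 7} → 2.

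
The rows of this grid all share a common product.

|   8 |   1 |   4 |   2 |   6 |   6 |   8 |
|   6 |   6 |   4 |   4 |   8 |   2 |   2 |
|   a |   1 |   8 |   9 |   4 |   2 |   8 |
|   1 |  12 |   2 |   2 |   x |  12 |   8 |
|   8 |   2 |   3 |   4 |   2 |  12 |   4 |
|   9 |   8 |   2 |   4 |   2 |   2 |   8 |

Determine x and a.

Rows 1 and 5 each multiply to 18432, so every row has product 18432.
Row 4: 1×12×2×2×12×8 = 4608, so the missing entry is 18432 ÷ 4608 = 4.
Row 3: 1×8×9×4×2×8 = 4608, so the missing entry is 18432 ÷ 4608 = 4.

x = 4, a = 4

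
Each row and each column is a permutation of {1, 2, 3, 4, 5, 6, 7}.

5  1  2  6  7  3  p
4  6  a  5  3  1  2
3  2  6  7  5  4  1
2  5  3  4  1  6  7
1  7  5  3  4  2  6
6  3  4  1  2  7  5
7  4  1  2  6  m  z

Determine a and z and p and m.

For row 2, column 3: row 2 already has {1, 2, 3, 4, 5, 6}; that leaves 7.
At (row 7, col 6): column 6 already has {1, 2, 3, 4, 6, 7}, so the value is 5.
For row 7, column 7: row 7 already has {1, 2, 4, 5, 6, 7}; that leaves 3.
Cell (1,7): row 1 already has {1, 2, 3, 5, 6, 7} → 4.

a = 7, z = 3, p = 4, m = 5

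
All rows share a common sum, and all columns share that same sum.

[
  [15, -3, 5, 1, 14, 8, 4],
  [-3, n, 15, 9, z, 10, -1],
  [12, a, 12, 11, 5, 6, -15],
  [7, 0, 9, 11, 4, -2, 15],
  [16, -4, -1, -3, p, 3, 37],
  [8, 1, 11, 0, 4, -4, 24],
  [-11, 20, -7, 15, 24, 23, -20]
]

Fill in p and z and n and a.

Rows 1 and 4 both sum to 44, so that's the common total.
Row 5: 16 − 4 − 1 − 3 + 3 + 37 = 48, so its missing entry is 44 − 48 = -4.
Row 3: 12 + 12 + 11 + 5 + 6 − 15 = 31, so its missing entry is 44 − 31 = 13.
Column 2: -3 + 13 + 0 − 4 + 1 + 20 = 27, so its missing entry is 44 − 27 = 17.
Row 2: -3 + 17 + 15 + 9 + 10 − 1 = 47, so its missing entry is 44 − 47 = -3.

p = -4, z = -3, n = 17, a = 13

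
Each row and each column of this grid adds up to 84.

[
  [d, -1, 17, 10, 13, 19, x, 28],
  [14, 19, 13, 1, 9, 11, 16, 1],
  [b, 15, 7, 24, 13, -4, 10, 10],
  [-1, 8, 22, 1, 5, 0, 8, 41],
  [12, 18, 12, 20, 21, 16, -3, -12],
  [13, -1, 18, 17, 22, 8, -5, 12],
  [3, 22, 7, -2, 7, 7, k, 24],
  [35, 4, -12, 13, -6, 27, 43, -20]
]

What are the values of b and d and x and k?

b = 9, d = -1, x = -1, k = 16

Row 7: 3 + 22 + 7 − 2 + 7 + 7 + 24 = 68, so its missing entry is 84 − 68 = 16.
Row 3: 15 + 7 + 24 + 13 − 4 + 10 + 10 = 75, so its missing entry is 84 − 75 = 9.
Column 7: 16 + 10 + 8 − 3 − 5 + 16 + 43 = 85, so its missing entry is 84 − 85 = -1.
Row 1: -1 + 17 + 10 + 13 + 19 − 1 + 28 = 85, so its missing entry is 84 − 85 = -1.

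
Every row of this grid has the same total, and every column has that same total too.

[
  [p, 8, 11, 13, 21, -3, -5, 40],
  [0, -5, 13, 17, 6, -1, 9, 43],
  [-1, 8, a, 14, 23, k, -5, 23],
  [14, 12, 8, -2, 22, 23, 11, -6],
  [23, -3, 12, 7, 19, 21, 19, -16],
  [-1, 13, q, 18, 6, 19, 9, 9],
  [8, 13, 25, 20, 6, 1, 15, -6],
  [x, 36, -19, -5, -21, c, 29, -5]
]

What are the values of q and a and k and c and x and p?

q = 9, a = 23, k = -3, c = 25, x = 42, p = -3

Rows 2 and 4 both sum to 82, so that's the common total.
The known cells in row 1 total 85, leaving 82 − 85 = -3 for the blank.
The known cells in column 1 total 40, leaving 82 − 40 = 42 for the blank.
The known cells in row 8 total 57, leaving 82 − 57 = 25 for the blank.
The known cells in column 6 total 85, leaving 82 − 85 = -3 for the blank.
The known cells in row 3 total 59, leaving 82 − 59 = 23 for the blank.
The known cells in row 6 total 73, leaving 82 − 73 = 9 for the blank.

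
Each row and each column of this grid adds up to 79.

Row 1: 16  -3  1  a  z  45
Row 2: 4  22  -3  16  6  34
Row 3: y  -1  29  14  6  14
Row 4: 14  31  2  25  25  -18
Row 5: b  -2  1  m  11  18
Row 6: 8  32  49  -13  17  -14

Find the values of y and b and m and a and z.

y = 17, b = 20, m = 31, a = 6, z = 14

The known cells in column 5 total 65, leaving 79 − 65 = 14 for the blank.
The known cells in row 1 total 73, leaving 79 − 73 = 6 for the blank.
The known cells in column 4 total 48, leaving 79 − 48 = 31 for the blank.
The known cells in row 5 total 59, leaving 79 − 59 = 20 for the blank.
The known cells in row 3 total 62, leaving 79 − 62 = 17 for the blank.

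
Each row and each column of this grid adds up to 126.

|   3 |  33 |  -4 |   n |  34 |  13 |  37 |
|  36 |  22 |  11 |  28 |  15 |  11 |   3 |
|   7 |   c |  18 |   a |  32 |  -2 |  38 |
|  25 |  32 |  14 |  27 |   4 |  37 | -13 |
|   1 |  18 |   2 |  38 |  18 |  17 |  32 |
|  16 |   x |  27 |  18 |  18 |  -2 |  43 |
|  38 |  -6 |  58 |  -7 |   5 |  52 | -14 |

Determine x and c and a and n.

Row 1: 3 + 33 − 4 + 34 + 13 + 37 = 116, so its missing entry is 126 − 116 = 10.
Column 4: 10 + 28 + 27 + 38 + 18 − 7 = 114, so its missing entry is 126 − 114 = 12.
Row 3: 7 + 18 + 12 + 32 − 2 + 38 = 105, so its missing entry is 126 − 105 = 21.
Row 6: 16 + 27 + 18 + 18 − 2 + 43 = 120, so its missing entry is 126 − 120 = 6.

x = 6, c = 21, a = 12, n = 10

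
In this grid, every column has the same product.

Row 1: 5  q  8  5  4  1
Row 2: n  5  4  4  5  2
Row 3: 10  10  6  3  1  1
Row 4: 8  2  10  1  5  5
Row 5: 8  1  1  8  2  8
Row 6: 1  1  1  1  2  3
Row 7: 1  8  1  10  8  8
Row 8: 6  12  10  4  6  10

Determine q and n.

q = 2, n = 1

Columns 5 and 6 each multiply to 19200, so every column has product 19200.
Column 2: 5×10×2×1×1×8×12 = 9600, so the missing entry is 19200 ÷ 9600 = 2.
Column 1: 5×10×8×8×1×1×6 = 19200, so the missing entry is 19200 ÷ 19200 = 1.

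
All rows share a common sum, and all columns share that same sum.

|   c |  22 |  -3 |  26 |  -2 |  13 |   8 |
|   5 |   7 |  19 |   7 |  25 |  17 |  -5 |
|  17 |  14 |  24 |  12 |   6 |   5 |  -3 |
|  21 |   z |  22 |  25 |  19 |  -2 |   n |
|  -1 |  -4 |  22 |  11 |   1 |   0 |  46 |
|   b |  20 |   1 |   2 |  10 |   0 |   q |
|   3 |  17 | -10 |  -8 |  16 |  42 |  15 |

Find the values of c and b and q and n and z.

Rows 2 and 3 both sum to 75, so that's the common total.
Row 1: 22 − 3 + 26 − 2 + 13 + 8 = 64, so its missing entry is 75 − 64 = 11.
Column 2: 22 + 7 + 14 − 4 + 20 + 17 = 76, so its missing entry is 75 − 76 = -1.
Column 1: 11 + 5 + 17 + 21 − 1 + 3 = 56, so its missing entry is 75 − 56 = 19.
Row 6: 19 + 20 + 1 + 2 + 10 + 0 = 52, so its missing entry is 75 − 52 = 23.
Row 4: 21 − 1 + 22 + 25 + 19 − 2 = 84, so its missing entry is 75 − 84 = -9.

c = 11, b = 19, q = 23, n = -9, z = -1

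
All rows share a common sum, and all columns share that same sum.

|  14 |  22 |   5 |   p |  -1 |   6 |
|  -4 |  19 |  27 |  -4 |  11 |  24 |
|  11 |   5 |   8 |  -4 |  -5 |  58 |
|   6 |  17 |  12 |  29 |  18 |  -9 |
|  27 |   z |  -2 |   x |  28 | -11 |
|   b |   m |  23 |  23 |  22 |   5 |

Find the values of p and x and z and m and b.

Rows 2 and 3 both sum to 73, so that's the common total.
The known cells in row 1 total 46, leaving 73 − 46 = 27 for the blank.
The known cells in column 4 total 71, leaving 73 − 71 = 2 for the blank.
The known cells in column 1 total 54, leaving 73 − 54 = 19 for the blank.
The known cells in row 6 total 92, leaving 73 − 92 = -19 for the blank.
The known cells in row 5 total 44, leaving 73 − 44 = 29 for the blank.

p = 27, x = 2, z = 29, m = -19, b = 19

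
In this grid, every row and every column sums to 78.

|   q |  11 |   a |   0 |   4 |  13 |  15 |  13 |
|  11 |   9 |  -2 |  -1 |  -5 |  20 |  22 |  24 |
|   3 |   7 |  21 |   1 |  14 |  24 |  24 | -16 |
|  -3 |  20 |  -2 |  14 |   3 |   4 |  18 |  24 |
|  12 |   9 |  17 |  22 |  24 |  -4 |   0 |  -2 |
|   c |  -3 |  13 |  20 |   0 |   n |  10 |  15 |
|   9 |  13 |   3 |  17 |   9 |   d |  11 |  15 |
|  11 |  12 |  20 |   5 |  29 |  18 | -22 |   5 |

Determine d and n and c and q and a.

d = 1, n = 2, c = 21, q = 14, a = 8

Row 7: 9 + 13 + 3 + 17 + 9 + 11 + 15 = 77, so its missing entry is 78 − 77 = 1.
Column 6: 13 + 20 + 24 + 4 − 4 + 1 + 18 = 76, so its missing entry is 78 − 76 = 2.
Column 3: -2 + 21 − 2 + 17 + 13 + 3 + 20 = 70, so its missing entry is 78 − 70 = 8.
Row 1: 11 + 8 + 0 + 4 + 13 + 15 + 13 = 64, so its missing entry is 78 − 64 = 14.
Row 6: -3 + 13 + 20 + 0 + 2 + 10 + 15 = 57, so its missing entry is 78 − 57 = 21.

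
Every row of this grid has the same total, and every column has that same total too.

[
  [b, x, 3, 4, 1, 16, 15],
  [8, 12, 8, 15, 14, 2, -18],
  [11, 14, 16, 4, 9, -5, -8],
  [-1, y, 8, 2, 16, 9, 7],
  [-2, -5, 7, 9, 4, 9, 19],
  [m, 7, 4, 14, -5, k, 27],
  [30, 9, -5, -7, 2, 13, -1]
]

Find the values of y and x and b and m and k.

y = 0, x = 4, b = -2, m = -3, k = -3

Rows 2 and 3 both sum to 41, so that's the common total.
The known cells in column 6 total 44, leaving 41 − 44 = -3 for the blank.
The known cells in row 4 total 41, leaving 41 − 41 = 0 for the blank.
The known cells in column 2 total 37, leaving 41 − 37 = 4 for the blank.
The known cells in row 1 total 43, leaving 41 − 43 = -2 for the blank.
The known cells in row 6 total 44, leaving 41 − 44 = -3 for the blank.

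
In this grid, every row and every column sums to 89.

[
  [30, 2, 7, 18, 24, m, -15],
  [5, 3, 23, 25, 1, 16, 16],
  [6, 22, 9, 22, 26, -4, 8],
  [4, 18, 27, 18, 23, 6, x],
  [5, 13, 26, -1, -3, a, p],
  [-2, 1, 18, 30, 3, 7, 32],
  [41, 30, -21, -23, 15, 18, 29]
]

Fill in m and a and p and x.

Row 1 has 30 + 2 + 7 + 18 + 24 − 15 = 66; the blank must be 89 − 66 = 23.
Column 6 has 23 + 16 − 4 + 6 + 7 + 18 = 66; the blank must be 89 − 66 = 23.
Row 5 has 5 + 13 + 26 − 1 − 3 + 23 = 63; the blank must be 89 − 63 = 26.
Row 4 has 4 + 18 + 27 + 18 + 23 + 6 = 96; the blank must be 89 − 96 = -7.

m = 23, a = 23, p = 26, x = -7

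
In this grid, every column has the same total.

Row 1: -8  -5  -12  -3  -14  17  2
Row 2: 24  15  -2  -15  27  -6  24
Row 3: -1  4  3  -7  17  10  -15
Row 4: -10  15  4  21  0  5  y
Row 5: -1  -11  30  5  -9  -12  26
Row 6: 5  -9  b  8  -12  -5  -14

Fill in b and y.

b = -14, y = -14

The complete columns each total 9.
Column 3 is missing 9 − 23 = -14 (since -12 − 2 + 3 + 4 + 30 = 23).
Column 7 is missing 9 − 23 = -14 (since 2 + 24 − 15 + 26 − 14 = 23).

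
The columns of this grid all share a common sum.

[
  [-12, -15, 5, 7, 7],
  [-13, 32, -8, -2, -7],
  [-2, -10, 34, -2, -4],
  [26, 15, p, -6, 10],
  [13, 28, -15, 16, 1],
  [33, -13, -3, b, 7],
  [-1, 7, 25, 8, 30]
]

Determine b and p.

b = 23, p = 6

Columns 1 and 2 both add up to 44, so every column sums to 44.
Column 4: 7 − 2 − 2 − 6 + 16 + 8 = 21, so the missing entry is 44 − 21 = 23.
Column 3: 5 − 8 + 34 − 15 − 3 + 25 = 38, so the missing entry is 44 − 38 = 6.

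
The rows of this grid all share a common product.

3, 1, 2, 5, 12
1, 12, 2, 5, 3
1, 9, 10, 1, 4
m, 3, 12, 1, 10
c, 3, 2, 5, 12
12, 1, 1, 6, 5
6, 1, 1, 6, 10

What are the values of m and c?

Rows 3 and 7 each multiply to 360, so every row has product 360.
Row 4: 3×12×1×10 = 360, so the missing entry is 360 ÷ 360 = 1.
Row 5: 3×2×5×12 = 360, so the missing entry is 360 ÷ 360 = 1.

m = 1, c = 1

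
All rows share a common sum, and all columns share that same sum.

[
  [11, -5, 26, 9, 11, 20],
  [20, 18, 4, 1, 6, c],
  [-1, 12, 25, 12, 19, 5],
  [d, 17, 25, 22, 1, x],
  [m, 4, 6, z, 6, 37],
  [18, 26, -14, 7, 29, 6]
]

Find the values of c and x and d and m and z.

Rows 1 and 3 both sum to 72, so that's the common total.
Column 4 has 9 + 1 + 12 + 22 + 7 = 51; the blank must be 72 − 51 = 21.
Row 5 has 4 + 6 + 21 + 6 + 37 = 74; the blank must be 72 − 74 = -2.
Row 2 has 20 + 18 + 4 + 1 + 6 = 49; the blank must be 72 − 49 = 23.
Column 1 has 11 + 20 − 1 − 2 + 18 = 46; the blank must be 72 − 46 = 26.
Row 4 has 26 + 17 + 25 + 22 + 1 = 91; the blank must be 72 − 91 = -19.

c = 23, x = -19, d = 26, m = -2, z = 21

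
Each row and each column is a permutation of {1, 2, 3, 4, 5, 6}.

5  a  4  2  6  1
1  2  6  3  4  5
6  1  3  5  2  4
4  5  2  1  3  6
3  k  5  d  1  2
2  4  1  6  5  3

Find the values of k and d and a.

k = 6, d = 4, a = 3

Cell (1,2): row 1 already has {1, 2, 4, 5, 6} → 3.
For row 5, column 2: column 2 already has {1, 2, 3, 4, 5}; that leaves 6.
For row 5, column 4: row 5 already has {1, 2, 3, 5, 6}; that leaves 4.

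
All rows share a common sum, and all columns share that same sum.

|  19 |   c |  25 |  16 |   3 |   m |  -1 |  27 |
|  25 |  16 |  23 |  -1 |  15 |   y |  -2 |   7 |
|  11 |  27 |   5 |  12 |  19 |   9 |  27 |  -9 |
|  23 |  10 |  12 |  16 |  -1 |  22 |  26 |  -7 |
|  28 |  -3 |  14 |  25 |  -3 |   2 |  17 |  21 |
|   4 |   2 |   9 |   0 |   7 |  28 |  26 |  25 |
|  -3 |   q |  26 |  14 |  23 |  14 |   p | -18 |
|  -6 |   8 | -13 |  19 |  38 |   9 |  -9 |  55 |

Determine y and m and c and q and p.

Rows 3 and 4 both sum to 101, so that's the common total.
Row 2 has 25 + 16 + 23 − 1 + 15 − 2 + 7 = 83; the blank must be 101 − 83 = 18.
Column 6 has 18 + 9 + 22 + 2 + 28 + 14 + 9 = 102; the blank must be 101 − 102 = -1.
Row 1 has 19 + 25 + 16 + 3 − 1 − 1 + 27 = 88; the blank must be 101 − 88 = 13.
Column 2 has 13 + 16 + 27 + 10 − 3 + 2 + 8 = 73; the blank must be 101 − 73 = 28.
Row 7 has -3 + 28 + 26 + 14 + 23 + 14 − 18 = 84; the blank must be 101 − 84 = 17.

y = 18, m = -1, c = 13, q = 28, p = 17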